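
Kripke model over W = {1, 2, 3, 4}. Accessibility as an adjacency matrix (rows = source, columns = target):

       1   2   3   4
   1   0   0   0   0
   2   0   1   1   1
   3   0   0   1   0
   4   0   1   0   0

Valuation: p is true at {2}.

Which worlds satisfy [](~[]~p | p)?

1: no successors, so [](~[]~p | p) holds vacuously. ✓
2: successors {2, 3, 4}; ~[]~p | p there: 2:T, 3:F, 4:T. ✗
3: successors {3}; ~[]~p | p there: 3:F. ✗
4: successors {2}; ~[]~p | p there: 2:T. ✓

{1, 4}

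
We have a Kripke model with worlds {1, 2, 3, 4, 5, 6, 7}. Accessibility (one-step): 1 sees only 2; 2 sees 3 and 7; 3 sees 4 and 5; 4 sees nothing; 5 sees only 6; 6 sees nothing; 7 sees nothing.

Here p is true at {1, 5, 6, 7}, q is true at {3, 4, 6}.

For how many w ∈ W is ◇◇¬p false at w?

1: successors {2}; ◇¬p there: 2:T. ✓
2: successors {3, 7}; ◇¬p there: 3:T, 7:F. ✓
3: successors {4, 5}; ◇¬p there: 4:F, 5:F. ✗
4: no successors, so ◇◇¬p fails. ✗
5: successors {6}; ◇¬p there: 6:F. ✗
6: no successors, so ◇◇¬p fails. ✗
7: no successors, so ◇◇¬p fails. ✗
Satisfying worlds: {1, 2}.
So ◇◇¬p fails at the other 5 worlds.

5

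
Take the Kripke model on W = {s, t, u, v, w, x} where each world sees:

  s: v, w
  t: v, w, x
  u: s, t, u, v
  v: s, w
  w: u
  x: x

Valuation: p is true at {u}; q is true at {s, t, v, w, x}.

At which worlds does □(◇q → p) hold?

{w}

s: successors {v, w}; ◇q → p there: v:F, w:T. ✗
t: successors {v, w, x}; ◇q → p there: v:F, w:T, x:F. ✗
u: successors {s, t, u, v}; ◇q → p there: s:F, t:F, u:T, v:F. ✗
v: successors {s, w}; ◇q → p there: s:F, w:T. ✗
w: successors {u}; ◇q → p there: u:T. ✓
x: successors {x}; ◇q → p there: x:F. ✗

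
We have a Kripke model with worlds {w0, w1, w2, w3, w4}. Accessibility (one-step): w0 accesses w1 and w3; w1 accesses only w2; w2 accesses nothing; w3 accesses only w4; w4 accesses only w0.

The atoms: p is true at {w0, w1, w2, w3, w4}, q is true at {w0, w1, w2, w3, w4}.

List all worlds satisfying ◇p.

w0: successors {w1, w3}; p there: w1:T, w3:T. ✓
w1: successors {w2}; p there: w2:T. ✓
w2: no successors, so ◇p fails. ✗
w3: successors {w4}; p there: w4:T. ✓
w4: successors {w0}; p there: w0:T. ✓

{w0, w1, w3, w4}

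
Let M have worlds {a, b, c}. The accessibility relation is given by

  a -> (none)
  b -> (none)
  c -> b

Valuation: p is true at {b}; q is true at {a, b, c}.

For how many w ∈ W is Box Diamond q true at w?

2

a: no successors, so Box Diamond q holds vacuously. ✓
b: no successors, so Box Diamond q holds vacuously. ✓
c: successors {b}; Diamond q there: b:F. ✗
Satisfying worlds: {a, b}.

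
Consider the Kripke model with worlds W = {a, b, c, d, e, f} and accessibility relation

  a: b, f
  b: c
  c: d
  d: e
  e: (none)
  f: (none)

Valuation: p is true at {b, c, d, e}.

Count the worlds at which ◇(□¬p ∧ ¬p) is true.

1

a: successors {b, f}; □¬p ∧ ¬p there: b:F, f:T. ✓
b: successors {c}; □¬p ∧ ¬p there: c:F. ✗
c: successors {d}; □¬p ∧ ¬p there: d:F. ✗
d: successors {e}; □¬p ∧ ¬p there: e:F. ✗
e: no successors, so ◇(□¬p ∧ ¬p) fails. ✗
f: no successors, so ◇(□¬p ∧ ¬p) fails. ✗
Satisfying worlds: {a}.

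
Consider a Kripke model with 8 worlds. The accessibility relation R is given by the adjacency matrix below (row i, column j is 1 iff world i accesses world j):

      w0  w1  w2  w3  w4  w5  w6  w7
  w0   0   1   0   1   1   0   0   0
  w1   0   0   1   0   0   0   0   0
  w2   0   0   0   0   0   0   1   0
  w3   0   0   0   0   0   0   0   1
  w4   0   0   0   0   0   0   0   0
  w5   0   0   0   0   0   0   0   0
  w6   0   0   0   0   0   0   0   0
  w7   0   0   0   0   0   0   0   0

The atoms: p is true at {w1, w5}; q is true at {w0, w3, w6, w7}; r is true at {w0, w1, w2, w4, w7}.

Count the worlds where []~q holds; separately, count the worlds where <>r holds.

5 and 3

For []~q:
w0: successors {w1, w3, w4}; ~q there: w1:T, w3:F, w4:T. ✗
w1: successors {w2}; ~q there: w2:T. ✓
w2: successors {w6}; ~q there: w6:F. ✗
w3: successors {w7}; ~q there: w7:F. ✗
w4: no successors, so []~q holds vacuously. ✓
w5: no successors, so []~q holds vacuously. ✓
w6: no successors, so []~q holds vacuously. ✓
w7: no successors, so []~q holds vacuously. ✓
— 5 worlds.
For <>r:
w0: successors {w1, w3, w4}; r there: w1:T, w3:F, w4:T. ✓
w1: successors {w2}; r there: w2:T. ✓
w2: successors {w6}; r there: w6:F. ✗
w3: successors {w7}; r there: w7:T. ✓
w4: no successors, so <>r fails. ✗
w5: no successors, so <>r fails. ✗
w6: no successors, so <>r fails. ✗
w7: no successors, so <>r fails. ✗
— 3 worlds.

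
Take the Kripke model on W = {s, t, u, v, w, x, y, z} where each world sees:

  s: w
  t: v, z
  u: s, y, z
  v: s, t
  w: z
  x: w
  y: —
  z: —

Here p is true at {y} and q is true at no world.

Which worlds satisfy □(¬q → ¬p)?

{s, t, v, w, x, y, z}

s: successors {w}; ¬q → ¬p there: w:T. ✓
t: successors {v, z}; ¬q → ¬p there: v:T, z:T. ✓
u: successors {s, y, z}; ¬q → ¬p there: s:T, y:F, z:T. ✗
v: successors {s, t}; ¬q → ¬p there: s:T, t:T. ✓
w: successors {z}; ¬q → ¬p there: z:T. ✓
x: successors {w}; ¬q → ¬p there: w:T. ✓
y: no successors, so □(¬q → ¬p) holds vacuously. ✓
z: no successors, so □(¬q → ¬p) holds vacuously. ✓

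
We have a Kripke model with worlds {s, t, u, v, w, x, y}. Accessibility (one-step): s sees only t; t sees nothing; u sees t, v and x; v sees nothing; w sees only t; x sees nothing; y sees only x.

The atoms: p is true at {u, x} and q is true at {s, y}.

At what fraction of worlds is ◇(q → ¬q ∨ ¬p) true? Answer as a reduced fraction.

s: successors {t}; q → ¬q ∨ ¬p there: t:T. ✓
t: no successors, so ◇(q → ¬q ∨ ¬p) fails. ✗
u: successors {t, v, x}; q → ¬q ∨ ¬p there: t:T, v:T, x:T. ✓
v: no successors, so ◇(q → ¬q ∨ ¬p) fails. ✗
w: successors {t}; q → ¬q ∨ ¬p there: t:T. ✓
x: no successors, so ◇(q → ¬q ∨ ¬p) fails. ✗
y: successors {x}; q → ¬q ∨ ¬p there: x:T. ✓
That's 4 of 7 worlds, so 4/7.

4/7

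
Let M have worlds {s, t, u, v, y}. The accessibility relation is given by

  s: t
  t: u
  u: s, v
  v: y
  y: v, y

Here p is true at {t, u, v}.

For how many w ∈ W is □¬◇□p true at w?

3

s: successors {t}; ¬◇□p there: t:T. ✓
t: successors {u}; ¬◇□p there: u:F. ✗
u: successors {s, v}; ¬◇□p there: s:F, v:T. ✗
v: successors {y}; ¬◇□p there: y:T. ✓
y: successors {v, y}; ¬◇□p there: v:T, y:T. ✓
Satisfying worlds: {s, v, y}.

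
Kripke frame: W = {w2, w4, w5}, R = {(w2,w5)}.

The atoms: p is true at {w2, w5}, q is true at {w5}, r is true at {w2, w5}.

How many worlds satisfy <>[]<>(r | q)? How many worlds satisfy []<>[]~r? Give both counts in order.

For <>[]<>(r | q):
w2: successors {w5}; []<>(r | q) there: w5:T. ✓
w4: no successors, so <>[]<>(r | q) fails. ✗
w5: no successors, so <>[]<>(r | q) fails. ✗
— 1 world.
For []<>[]~r:
w2: successors {w5}; <>[]~r there: w5:F. ✗
w4: no successors, so []<>[]~r holds vacuously. ✓
w5: no successors, so []<>[]~r holds vacuously. ✓
— 2 worlds.

1 and 2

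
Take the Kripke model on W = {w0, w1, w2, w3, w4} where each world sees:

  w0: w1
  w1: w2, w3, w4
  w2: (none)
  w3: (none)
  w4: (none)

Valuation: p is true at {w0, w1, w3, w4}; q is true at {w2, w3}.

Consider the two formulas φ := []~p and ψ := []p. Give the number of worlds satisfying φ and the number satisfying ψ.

For []~p:
w0: successors {w1}; ~p there: w1:F. ✗
w1: successors {w2, w3, w4}; ~p there: w2:T, w3:F, w4:F. ✗
w2: no successors, so []~p holds vacuously. ✓
w3: no successors, so []~p holds vacuously. ✓
w4: no successors, so []~p holds vacuously. ✓
— 3 worlds.
For []p:
w0: successors {w1}; p there: w1:T. ✓
w1: successors {w2, w3, w4}; p there: w2:F, w3:T, w4:T. ✗
w2: no successors, so []p holds vacuously. ✓
w3: no successors, so []p holds vacuously. ✓
w4: no successors, so []p holds vacuously. ✓
— 4 worlds.

3 and 4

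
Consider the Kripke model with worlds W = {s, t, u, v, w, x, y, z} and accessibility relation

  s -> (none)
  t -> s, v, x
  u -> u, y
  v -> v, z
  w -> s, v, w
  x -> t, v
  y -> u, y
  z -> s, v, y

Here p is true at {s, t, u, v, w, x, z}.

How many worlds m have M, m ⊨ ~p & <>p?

1

s: ~p is F, <>p is F. ✗
t: ~p is F, <>p is T. ✗
u: ~p is F, <>p is T. ✗
v: ~p is F, <>p is T. ✗
w: ~p is F, <>p is T. ✗
x: ~p is F, <>p is T. ✗
y: ~p is T, <>p is T. ✓
z: ~p is F, <>p is T. ✗
Satisfying worlds: {y}.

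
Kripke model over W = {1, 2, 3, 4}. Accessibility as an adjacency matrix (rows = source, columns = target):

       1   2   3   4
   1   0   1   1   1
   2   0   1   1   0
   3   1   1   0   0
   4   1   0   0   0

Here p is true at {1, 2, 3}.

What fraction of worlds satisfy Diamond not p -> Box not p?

1: Diamond not p is T, Box not p is F. ✗
2: Diamond not p is F, Box not p is F. ✓
3: Diamond not p is F, Box not p is F. ✓
4: Diamond not p is F, Box not p is F. ✓
That's 3 of 4 worlds, so 3/4.

3/4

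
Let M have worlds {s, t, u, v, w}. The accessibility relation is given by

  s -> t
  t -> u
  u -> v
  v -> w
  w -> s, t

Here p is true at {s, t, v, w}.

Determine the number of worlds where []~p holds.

s: successors {t}; ~p there: t:F. ✗
t: successors {u}; ~p there: u:T. ✓
u: successors {v}; ~p there: v:F. ✗
v: successors {w}; ~p there: w:F. ✗
w: successors {s, t}; ~p there: s:F, t:F. ✗
Satisfying worlds: {t}.

1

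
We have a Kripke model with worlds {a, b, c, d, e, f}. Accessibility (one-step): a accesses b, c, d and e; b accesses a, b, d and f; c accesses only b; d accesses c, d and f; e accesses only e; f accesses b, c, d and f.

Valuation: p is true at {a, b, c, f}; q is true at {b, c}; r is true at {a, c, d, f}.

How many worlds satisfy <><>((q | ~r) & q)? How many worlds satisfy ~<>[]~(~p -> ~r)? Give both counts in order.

5 and 6

For <><>((q | ~r) & q):
a: successors {b, c, d, e}; <>((q | ~r) & q) there: b:T, c:T, d:T, e:F. ✓
b: successors {a, b, d, f}; <>((q | ~r) & q) there: a:T, b:T, d:T, f:T. ✓
c: successors {b}; <>((q | ~r) & q) there: b:T. ✓
d: successors {c, d, f}; <>((q | ~r) & q) there: c:T, d:T, f:T. ✓
e: successors {e}; <>((q | ~r) & q) there: e:F. ✗
f: successors {b, c, d, f}; <>((q | ~r) & q) there: b:T, c:T, d:T, f:T. ✓
— 5 worlds.
For ~<>[]~(~p -> ~r):
a: <>[]~(~p -> ~r) is F. ✓
b: <>[]~(~p -> ~r) is F. ✓
c: <>[]~(~p -> ~r) is F. ✓
d: <>[]~(~p -> ~r) is F. ✓
e: <>[]~(~p -> ~r) is F. ✓
f: <>[]~(~p -> ~r) is F. ✓
— 6 worlds.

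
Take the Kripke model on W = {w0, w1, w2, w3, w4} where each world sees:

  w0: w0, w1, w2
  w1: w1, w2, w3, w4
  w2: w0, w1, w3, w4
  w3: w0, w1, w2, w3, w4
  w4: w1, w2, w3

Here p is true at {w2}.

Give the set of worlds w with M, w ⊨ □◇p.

w0: successors {w0, w1, w2}; ◇p there: w0:T, w1:T, w2:F. ✗
w1: successors {w1, w2, w3, w4}; ◇p there: w1:T, w2:F, w3:T, w4:T. ✗
w2: successors {w0, w1, w3, w4}; ◇p there: w0:T, w1:T, w3:T, w4:T. ✓
w3: successors {w0, w1, w2, w3, w4}; ◇p there: w0:T, w1:T, w2:F, w3:T, w4:T. ✗
w4: successors {w1, w2, w3}; ◇p there: w1:T, w2:F, w3:T. ✗

{w2}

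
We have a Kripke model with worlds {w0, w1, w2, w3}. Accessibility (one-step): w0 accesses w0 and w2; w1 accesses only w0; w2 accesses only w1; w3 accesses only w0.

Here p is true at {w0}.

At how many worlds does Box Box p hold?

1

w0: successors {w0, w2}; Box p there: w0:F, w2:F. ✗
w1: successors {w0}; Box p there: w0:F. ✗
w2: successors {w1}; Box p there: w1:T. ✓
w3: successors {w0}; Box p there: w0:F. ✗
Satisfying worlds: {w2}.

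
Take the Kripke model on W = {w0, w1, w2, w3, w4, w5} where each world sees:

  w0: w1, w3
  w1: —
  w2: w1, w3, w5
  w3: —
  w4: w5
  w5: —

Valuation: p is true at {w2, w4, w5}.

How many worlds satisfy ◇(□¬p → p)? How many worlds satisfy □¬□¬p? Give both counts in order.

2 and 3

For ◇(□¬p → p):
w0: successors {w1, w3}; □¬p → p there: w1:F, w3:F. ✗
w1: no successors, so ◇(□¬p → p) fails. ✗
w2: successors {w1, w3, w5}; □¬p → p there: w1:F, w3:F, w5:T. ✓
w3: no successors, so ◇(□¬p → p) fails. ✗
w4: successors {w5}; □¬p → p there: w5:T. ✓
w5: no successors, so ◇(□¬p → p) fails. ✗
— 2 worlds.
For □¬□¬p:
w0: successors {w1, w3}; ¬□¬p there: w1:F, w3:F. ✗
w1: no successors, so □¬□¬p holds vacuously. ✓
w2: successors {w1, w3, w5}; ¬□¬p there: w1:F, w3:F, w5:F. ✗
w3: no successors, so □¬□¬p holds vacuously. ✓
w4: successors {w5}; ¬□¬p there: w5:F. ✗
w5: no successors, so □¬□¬p holds vacuously. ✓
— 3 worlds.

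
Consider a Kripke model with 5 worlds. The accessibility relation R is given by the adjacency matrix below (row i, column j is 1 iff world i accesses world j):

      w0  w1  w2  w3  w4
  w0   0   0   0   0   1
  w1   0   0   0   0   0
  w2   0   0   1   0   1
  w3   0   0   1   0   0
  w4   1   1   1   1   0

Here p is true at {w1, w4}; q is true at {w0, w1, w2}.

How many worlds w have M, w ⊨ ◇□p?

w0: successors {w4}; □p there: w4:F. ✗
w1: no successors, so ◇□p fails. ✗
w2: successors {w2, w4}; □p there: w2:F, w4:F. ✗
w3: successors {w2}; □p there: w2:F. ✗
w4: successors {w0, w1, w2, w3}; □p there: w0:T, w1:T, w2:F, w3:F. ✓
Satisfying worlds: {w4}.

1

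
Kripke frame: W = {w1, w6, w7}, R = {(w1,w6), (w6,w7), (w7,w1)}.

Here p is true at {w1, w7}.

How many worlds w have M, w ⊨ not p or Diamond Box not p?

w1: not p is F, Diamond Box not p is F. ✗
w6: not p is T, Diamond Box not p is F. ✓
w7: not p is F, Diamond Box not p is T. ✓
Satisfying worlds: {w6, w7}.

2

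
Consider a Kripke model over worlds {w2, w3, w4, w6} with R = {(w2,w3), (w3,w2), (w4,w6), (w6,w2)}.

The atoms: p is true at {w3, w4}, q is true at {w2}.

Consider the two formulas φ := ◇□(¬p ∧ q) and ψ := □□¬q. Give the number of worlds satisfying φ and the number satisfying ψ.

For ◇□(¬p ∧ q):
w2: successors {w3}; □(¬p ∧ q) there: w3:T. ✓
w3: successors {w2}; □(¬p ∧ q) there: w2:F. ✗
w4: successors {w6}; □(¬p ∧ q) there: w6:T. ✓
w6: successors {w2}; □(¬p ∧ q) there: w2:F. ✗
— 2 worlds.
For □□¬q:
w2: successors {w3}; □¬q there: w3:F. ✗
w3: successors {w2}; □¬q there: w2:T. ✓
w4: successors {w6}; □¬q there: w6:F. ✗
w6: successors {w2}; □¬q there: w2:T. ✓
— 2 worlds.

2 and 2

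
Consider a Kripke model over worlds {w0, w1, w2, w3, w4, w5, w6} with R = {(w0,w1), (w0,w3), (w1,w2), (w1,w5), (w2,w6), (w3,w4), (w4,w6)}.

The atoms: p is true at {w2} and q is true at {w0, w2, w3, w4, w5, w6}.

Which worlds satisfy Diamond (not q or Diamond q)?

{w0, w1, w3}

w0: successors {w1, w3}; not q or Diamond q there: w1:T, w3:T. ✓
w1: successors {w2, w5}; not q or Diamond q there: w2:T, w5:F. ✓
w2: successors {w6}; not q or Diamond q there: w6:F. ✗
w3: successors {w4}; not q or Diamond q there: w4:T. ✓
w4: successors {w6}; not q or Diamond q there: w6:F. ✗
w5: no successors, so Diamond (not q or Diamond q) fails. ✗
w6: no successors, so Diamond (not q or Diamond q) fails. ✗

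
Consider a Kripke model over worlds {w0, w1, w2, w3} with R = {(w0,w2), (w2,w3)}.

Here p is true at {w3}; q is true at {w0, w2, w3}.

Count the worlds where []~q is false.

2

w0: successors {w2}; ~q there: w2:F. ✗
w1: no successors, so []~q holds vacuously. ✓
w2: successors {w3}; ~q there: w3:F. ✗
w3: no successors, so []~q holds vacuously. ✓
Satisfying worlds: {w1, w3}.
So []~q fails at the other 2 worlds.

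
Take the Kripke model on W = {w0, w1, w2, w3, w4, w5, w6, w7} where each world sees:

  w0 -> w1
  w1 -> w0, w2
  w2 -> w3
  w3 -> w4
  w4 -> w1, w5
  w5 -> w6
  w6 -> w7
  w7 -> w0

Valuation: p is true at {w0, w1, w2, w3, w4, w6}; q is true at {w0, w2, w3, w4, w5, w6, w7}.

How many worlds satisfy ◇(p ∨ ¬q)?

7

w0: successors {w1}; p ∨ ¬q there: w1:T. ✓
w1: successors {w0, w2}; p ∨ ¬q there: w0:T, w2:T. ✓
w2: successors {w3}; p ∨ ¬q there: w3:T. ✓
w3: successors {w4}; p ∨ ¬q there: w4:T. ✓
w4: successors {w1, w5}; p ∨ ¬q there: w1:T, w5:F. ✓
w5: successors {w6}; p ∨ ¬q there: w6:T. ✓
w6: successors {w7}; p ∨ ¬q there: w7:F. ✗
w7: successors {w0}; p ∨ ¬q there: w0:T. ✓
Satisfying worlds: {w0, w1, w2, w3, w4, w5, w7}.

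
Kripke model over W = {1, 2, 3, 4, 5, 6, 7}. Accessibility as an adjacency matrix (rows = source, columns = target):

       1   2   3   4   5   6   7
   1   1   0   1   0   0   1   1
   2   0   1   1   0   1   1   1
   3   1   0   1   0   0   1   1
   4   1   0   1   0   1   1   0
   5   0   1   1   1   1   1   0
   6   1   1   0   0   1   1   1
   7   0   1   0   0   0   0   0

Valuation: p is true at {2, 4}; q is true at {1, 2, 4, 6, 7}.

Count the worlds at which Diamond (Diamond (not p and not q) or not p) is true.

1: successors {1, 3, 6, 7}; Diamond (not p and not q) or not p there: 1:T, 3:T, 6:T, 7:T. ✓
2: successors {2, 3, 5, 6, 7}; Diamond (not p and not q) or not p there: 2:T, 3:T, 5:T, 6:T, 7:T. ✓
3: successors {1, 3, 6, 7}; Diamond (not p and not q) or not p there: 1:T, 3:T, 6:T, 7:T. ✓
4: successors {1, 3, 5, 6}; Diamond (not p and not q) or not p there: 1:T, 3:T, 5:T, 6:T. ✓
5: successors {2, 3, 4, 5, 6}; Diamond (not p and not q) or not p there: 2:T, 3:T, 4:T, 5:T, 6:T. ✓
6: successors {1, 2, 5, 6, 7}; Diamond (not p and not q) or not p there: 1:T, 2:T, 5:T, 6:T, 7:T. ✓
7: successors {2}; Diamond (not p and not q) or not p there: 2:T. ✓
Satisfying worlds: {1, 2, 3, 4, 5, 6, 7}.

7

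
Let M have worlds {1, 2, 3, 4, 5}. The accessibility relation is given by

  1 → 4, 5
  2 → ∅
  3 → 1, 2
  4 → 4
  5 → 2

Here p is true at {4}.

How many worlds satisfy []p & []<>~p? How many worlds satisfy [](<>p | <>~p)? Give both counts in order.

For []p & []<>~p:
1: []p is F, []<>~p is F. ✗
2: []p is T, []<>~p is T. ✓
3: []p is F, []<>~p is F. ✗
4: []p is T, []<>~p is F. ✗
5: []p is F, []<>~p is F. ✗
— 1 world.
For [](<>p | <>~p):
1: successors {4, 5}; <>p | <>~p there: 4:T, 5:T. ✓
2: no successors, so [](<>p | <>~p) holds vacuously. ✓
3: successors {1, 2}; <>p | <>~p there: 1:T, 2:F. ✗
4: successors {4}; <>p | <>~p there: 4:T. ✓
5: successors {2}; <>p | <>~p there: 2:F. ✗
— 3 worlds.

1 and 3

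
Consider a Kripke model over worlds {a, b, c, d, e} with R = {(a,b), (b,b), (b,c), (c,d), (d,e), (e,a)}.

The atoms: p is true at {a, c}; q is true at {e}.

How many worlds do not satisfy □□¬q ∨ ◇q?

1

a: □□¬q is T, ◇q is F. ✓
b: □□¬q is T, ◇q is F. ✓
c: □□¬q is F, ◇q is F. ✗
d: □□¬q is T, ◇q is T. ✓
e: □□¬q is T, ◇q is F. ✓
Satisfying worlds: {a, b, d, e}.
So □□¬q ∨ ◇q fails at the other 1 world.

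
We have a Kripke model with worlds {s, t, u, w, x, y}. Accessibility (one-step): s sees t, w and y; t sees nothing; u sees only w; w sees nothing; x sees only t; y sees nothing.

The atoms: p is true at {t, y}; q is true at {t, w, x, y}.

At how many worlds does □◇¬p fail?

s: successors {t, w, y}; ◇¬p there: t:F, w:F, y:F. ✗
t: no successors, so □◇¬p holds vacuously. ✓
u: successors {w}; ◇¬p there: w:F. ✗
w: no successors, so □◇¬p holds vacuously. ✓
x: successors {t}; ◇¬p there: t:F. ✗
y: no successors, so □◇¬p holds vacuously. ✓
Satisfying worlds: {t, w, y}.
So □◇¬p fails at the other 3 worlds.

3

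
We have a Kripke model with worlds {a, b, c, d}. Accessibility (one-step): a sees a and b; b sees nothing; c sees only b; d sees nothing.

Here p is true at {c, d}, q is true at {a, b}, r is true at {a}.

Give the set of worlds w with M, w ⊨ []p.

a: successors {a, b}; p there: a:F, b:F. ✗
b: no successors, so []p holds vacuously. ✓
c: successors {b}; p there: b:F. ✗
d: no successors, so []p holds vacuously. ✓

{b, d}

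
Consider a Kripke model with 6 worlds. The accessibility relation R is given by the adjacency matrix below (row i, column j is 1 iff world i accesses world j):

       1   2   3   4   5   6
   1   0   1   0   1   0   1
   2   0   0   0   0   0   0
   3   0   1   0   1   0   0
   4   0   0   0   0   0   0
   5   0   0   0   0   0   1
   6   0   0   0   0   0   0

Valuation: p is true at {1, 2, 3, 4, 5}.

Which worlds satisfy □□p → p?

{1, 2, 3, 4, 5}

1: □□p is T, p is T. ✓
2: □□p is T, p is T. ✓
3: □□p is T, p is T. ✓
4: □□p is T, p is T. ✓
5: □□p is T, p is T. ✓
6: □□p is T, p is F. ✗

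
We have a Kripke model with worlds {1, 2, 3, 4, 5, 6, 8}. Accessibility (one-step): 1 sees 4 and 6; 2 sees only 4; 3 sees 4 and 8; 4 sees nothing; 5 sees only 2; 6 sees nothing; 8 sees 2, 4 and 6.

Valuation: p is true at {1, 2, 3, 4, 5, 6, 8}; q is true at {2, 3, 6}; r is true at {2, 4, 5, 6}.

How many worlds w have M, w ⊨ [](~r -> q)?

6

1: successors {4, 6}; ~r -> q there: 4:T, 6:T. ✓
2: successors {4}; ~r -> q there: 4:T. ✓
3: successors {4, 8}; ~r -> q there: 4:T, 8:F. ✗
4: no successors, so [](~r -> q) holds vacuously. ✓
5: successors {2}; ~r -> q there: 2:T. ✓
6: no successors, so [](~r -> q) holds vacuously. ✓
8: successors {2, 4, 6}; ~r -> q there: 2:T, 4:T, 6:T. ✓
Satisfying worlds: {1, 2, 4, 5, 6, 8}.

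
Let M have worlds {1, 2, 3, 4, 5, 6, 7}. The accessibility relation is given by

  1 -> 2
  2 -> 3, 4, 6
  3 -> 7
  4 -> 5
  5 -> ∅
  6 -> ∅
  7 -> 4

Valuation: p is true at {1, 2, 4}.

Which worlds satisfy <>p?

{1, 2, 7}

1: successors {2}; p there: 2:T. ✓
2: successors {3, 4, 6}; p there: 3:F, 4:T, 6:F. ✓
3: successors {7}; p there: 7:F. ✗
4: successors {5}; p there: 5:F. ✗
5: no successors, so <>p fails. ✗
6: no successors, so <>p fails. ✗
7: successors {4}; p there: 4:T. ✓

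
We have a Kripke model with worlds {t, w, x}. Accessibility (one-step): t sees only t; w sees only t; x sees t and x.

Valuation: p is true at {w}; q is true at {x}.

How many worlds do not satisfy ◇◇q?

2

t: successors {t}; ◇q there: t:F. ✗
w: successors {t}; ◇q there: t:F. ✗
x: successors {t, x}; ◇q there: t:F, x:T. ✓
Satisfying worlds: {x}.
So ◇◇q fails at the other 2 worlds.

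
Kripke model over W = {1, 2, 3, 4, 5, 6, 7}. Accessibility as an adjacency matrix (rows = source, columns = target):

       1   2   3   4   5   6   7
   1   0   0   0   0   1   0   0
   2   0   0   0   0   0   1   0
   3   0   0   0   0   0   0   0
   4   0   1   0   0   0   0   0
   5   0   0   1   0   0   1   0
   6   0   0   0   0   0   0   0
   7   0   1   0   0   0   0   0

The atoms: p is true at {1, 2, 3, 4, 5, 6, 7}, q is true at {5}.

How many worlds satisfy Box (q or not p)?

3

1: successors {5}; q or not p there: 5:T. ✓
2: successors {6}; q or not p there: 6:F. ✗
3: no successors, so Box (q or not p) holds vacuously. ✓
4: successors {2}; q or not p there: 2:F. ✗
5: successors {3, 6}; q or not p there: 3:F, 6:F. ✗
6: no successors, so Box (q or not p) holds vacuously. ✓
7: successors {2}; q or not p there: 2:F. ✗
Satisfying worlds: {1, 3, 6}.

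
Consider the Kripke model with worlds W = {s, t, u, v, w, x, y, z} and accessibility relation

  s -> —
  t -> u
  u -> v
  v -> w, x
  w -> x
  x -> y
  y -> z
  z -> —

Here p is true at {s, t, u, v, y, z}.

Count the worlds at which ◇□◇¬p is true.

s: no successors, so ◇□◇¬p fails. ✗
t: successors {u}; □◇¬p there: u:T. ✓
u: successors {v}; □◇¬p there: v:F. ✗
v: successors {w, x}; □◇¬p there: w:F, x:F. ✗
w: successors {x}; □◇¬p there: x:F. ✗
x: successors {y}; □◇¬p there: y:F. ✗
y: successors {z}; □◇¬p there: z:T. ✓
z: no successors, so ◇□◇¬p fails. ✗
Satisfying worlds: {t, y}.

2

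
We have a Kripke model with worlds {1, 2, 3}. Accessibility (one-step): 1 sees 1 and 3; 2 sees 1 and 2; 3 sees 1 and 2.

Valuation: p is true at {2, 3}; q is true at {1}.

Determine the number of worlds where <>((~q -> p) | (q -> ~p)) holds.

1: successors {1, 3}; (~q -> p) | (q -> ~p) there: 1:T, 3:T. ✓
2: successors {1, 2}; (~q -> p) | (q -> ~p) there: 1:T, 2:T. ✓
3: successors {1, 2}; (~q -> p) | (q -> ~p) there: 1:T, 2:T. ✓
Satisfying worlds: {1, 2, 3}.

3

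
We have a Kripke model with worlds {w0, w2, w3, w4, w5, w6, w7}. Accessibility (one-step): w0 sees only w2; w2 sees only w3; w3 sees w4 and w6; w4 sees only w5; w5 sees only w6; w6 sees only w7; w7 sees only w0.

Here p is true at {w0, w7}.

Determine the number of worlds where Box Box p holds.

w0: successors {w2}; Box p there: w2:F. ✗
w2: successors {w3}; Box p there: w3:F. ✗
w3: successors {w4, w6}; Box p there: w4:F, w6:T. ✗
w4: successors {w5}; Box p there: w5:F. ✗
w5: successors {w6}; Box p there: w6:T. ✓
w6: successors {w7}; Box p there: w7:T. ✓
w7: successors {w0}; Box p there: w0:F. ✗
Satisfying worlds: {w5, w6}.

2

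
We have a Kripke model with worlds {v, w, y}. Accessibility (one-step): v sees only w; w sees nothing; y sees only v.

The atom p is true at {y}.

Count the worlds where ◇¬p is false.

v: successors {w}; ¬p there: w:T. ✓
w: no successors, so ◇¬p fails. ✗
y: successors {v}; ¬p there: v:T. ✓
Satisfying worlds: {v, y}.
So ◇¬p fails at the other 1 world.

1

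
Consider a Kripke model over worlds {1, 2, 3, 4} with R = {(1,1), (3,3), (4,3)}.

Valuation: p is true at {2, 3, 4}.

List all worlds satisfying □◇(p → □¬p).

{1, 2}

1: successors {1}; ◇(p → □¬p) there: 1:T. ✓
2: no successors, so □◇(p → □¬p) holds vacuously. ✓
3: successors {3}; ◇(p → □¬p) there: 3:F. ✗
4: successors {3}; ◇(p → □¬p) there: 3:F. ✗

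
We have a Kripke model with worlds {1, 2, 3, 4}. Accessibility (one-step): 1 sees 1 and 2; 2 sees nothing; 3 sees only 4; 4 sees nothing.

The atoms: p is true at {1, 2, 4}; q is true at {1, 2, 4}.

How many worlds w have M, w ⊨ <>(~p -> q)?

1: successors {1, 2}; ~p -> q there: 1:T, 2:T. ✓
2: no successors, so <>(~p -> q) fails. ✗
3: successors {4}; ~p -> q there: 4:T. ✓
4: no successors, so <>(~p -> q) fails. ✗
Satisfying worlds: {1, 3}.

2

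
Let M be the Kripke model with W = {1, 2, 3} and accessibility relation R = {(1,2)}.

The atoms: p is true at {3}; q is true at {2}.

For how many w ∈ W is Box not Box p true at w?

2

1: successors {2}; not Box p there: 2:F. ✗
2: no successors, so Box not Box p holds vacuously. ✓
3: no successors, so Box not Box p holds vacuously. ✓
Satisfying worlds: {2, 3}.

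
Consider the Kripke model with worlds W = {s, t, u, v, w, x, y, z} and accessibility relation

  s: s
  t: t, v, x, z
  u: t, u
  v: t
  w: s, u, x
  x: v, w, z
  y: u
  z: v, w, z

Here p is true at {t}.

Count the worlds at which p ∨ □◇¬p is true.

6

s: p is F, □◇¬p is T. ✓
t: p is T, □◇¬p is F. ✓
u: p is F, □◇¬p is T. ✓
v: p is F, □◇¬p is T. ✓
w: p is F, □◇¬p is T. ✓
x: p is F, □◇¬p is F. ✗
y: p is F, □◇¬p is T. ✓
z: p is F, □◇¬p is F. ✗
Satisfying worlds: {s, t, u, v, w, y}.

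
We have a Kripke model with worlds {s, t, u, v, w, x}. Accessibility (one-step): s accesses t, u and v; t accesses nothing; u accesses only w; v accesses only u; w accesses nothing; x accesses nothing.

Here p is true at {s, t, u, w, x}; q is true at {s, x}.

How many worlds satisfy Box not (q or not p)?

s: successors {t, u, v}; not (q or not p) there: t:T, u:T, v:F. ✗
t: no successors, so Box not (q or not p) holds vacuously. ✓
u: successors {w}; not (q or not p) there: w:T. ✓
v: successors {u}; not (q or not p) there: u:T. ✓
w: no successors, so Box not (q or not p) holds vacuously. ✓
x: no successors, so Box not (q or not p) holds vacuously. ✓
Satisfying worlds: {t, u, v, w, x}.

5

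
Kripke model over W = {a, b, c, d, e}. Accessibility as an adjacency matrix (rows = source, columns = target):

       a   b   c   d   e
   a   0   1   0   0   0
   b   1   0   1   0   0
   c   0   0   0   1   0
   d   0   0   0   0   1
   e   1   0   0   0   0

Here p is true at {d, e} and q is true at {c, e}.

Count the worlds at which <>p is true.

2

a: successors {b}; p there: b:F. ✗
b: successors {a, c}; p there: a:F, c:F. ✗
c: successors {d}; p there: d:T. ✓
d: successors {e}; p there: e:T. ✓
e: successors {a}; p there: a:F. ✗
Satisfying worlds: {c, d}.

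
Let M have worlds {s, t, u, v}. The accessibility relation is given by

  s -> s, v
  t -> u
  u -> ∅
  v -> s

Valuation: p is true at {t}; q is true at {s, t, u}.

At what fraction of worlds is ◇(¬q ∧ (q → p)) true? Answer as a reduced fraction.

1/4

s: successors {s, v}; ¬q ∧ (q → p) there: s:F, v:T. ✓
t: successors {u}; ¬q ∧ (q → p) there: u:F. ✗
u: no successors, so ◇(¬q ∧ (q → p)) fails. ✗
v: successors {s}; ¬q ∧ (q → p) there: s:F. ✗
That's 1 of 4 worlds, so 1/4.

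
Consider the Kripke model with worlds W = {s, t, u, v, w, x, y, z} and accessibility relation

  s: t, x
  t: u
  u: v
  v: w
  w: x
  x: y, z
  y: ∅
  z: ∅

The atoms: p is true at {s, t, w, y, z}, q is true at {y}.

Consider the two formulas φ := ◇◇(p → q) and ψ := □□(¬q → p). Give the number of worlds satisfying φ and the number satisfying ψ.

For ◇◇(p → q):
s: successors {t, x}; ◇(p → q) there: t:T, x:T. ✓
t: successors {u}; ◇(p → q) there: u:T. ✓
u: successors {v}; ◇(p → q) there: v:F. ✗
v: successors {w}; ◇(p → q) there: w:T. ✓
w: successors {x}; ◇(p → q) there: x:T. ✓
x: successors {y, z}; ◇(p → q) there: y:F, z:F. ✗
y: no successors, so ◇◇(p → q) fails. ✗
z: no successors, so ◇◇(p → q) fails. ✗
— 4 worlds.
For □□(¬q → p):
s: successors {t, x}; □(¬q → p) there: t:F, x:T. ✗
t: successors {u}; □(¬q → p) there: u:F. ✗
u: successors {v}; □(¬q → p) there: v:T. ✓
v: successors {w}; □(¬q → p) there: w:F. ✗
w: successors {x}; □(¬q → p) there: x:T. ✓
x: successors {y, z}; □(¬q → p) there: y:T, z:T. ✓
y: no successors, so □□(¬q → p) holds vacuously. ✓
z: no successors, so □□(¬q → p) holds vacuously. ✓
— 5 worlds.

4 and 5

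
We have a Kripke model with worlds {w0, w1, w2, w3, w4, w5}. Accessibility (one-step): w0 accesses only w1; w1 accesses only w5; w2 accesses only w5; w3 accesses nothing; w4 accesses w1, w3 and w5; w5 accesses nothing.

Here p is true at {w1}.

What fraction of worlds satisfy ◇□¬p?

2/3

w0: successors {w1}; □¬p there: w1:T. ✓
w1: successors {w5}; □¬p there: w5:T. ✓
w2: successors {w5}; □¬p there: w5:T. ✓
w3: no successors, so ◇□¬p fails. ✗
w4: successors {w1, w3, w5}; □¬p there: w1:T, w3:T, w5:T. ✓
w5: no successors, so ◇□¬p fails. ✗
That's 4 of 6 worlds, so 4/6 = 2/3.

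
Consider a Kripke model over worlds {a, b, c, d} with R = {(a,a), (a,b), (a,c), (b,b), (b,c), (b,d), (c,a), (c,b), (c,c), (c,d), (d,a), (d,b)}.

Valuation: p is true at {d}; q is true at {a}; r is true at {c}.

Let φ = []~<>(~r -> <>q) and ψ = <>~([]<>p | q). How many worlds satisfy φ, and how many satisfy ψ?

0 and 4

For []~<>(~r -> <>q):
a: successors {a, b, c}; ~<>(~r -> <>q) there: a:F, b:F, c:F. ✗
b: successors {b, c, d}; ~<>(~r -> <>q) there: b:F, c:F, d:F. ✗
c: successors {a, b, c, d}; ~<>(~r -> <>q) there: a:F, b:F, c:F, d:F. ✗
d: successors {a, b}; ~<>(~r -> <>q) there: a:F, b:F. ✗
— 0 worlds.
For <>~([]<>p | q):
a: successors {a, b, c}; ~([]<>p | q) there: a:F, b:T, c:T. ✓
b: successors {b, c, d}; ~([]<>p | q) there: b:T, c:T, d:T. ✓
c: successors {a, b, c, d}; ~([]<>p | q) there: a:F, b:T, c:T, d:T. ✓
d: successors {a, b}; ~([]<>p | q) there: a:F, b:T. ✓
— 4 worlds.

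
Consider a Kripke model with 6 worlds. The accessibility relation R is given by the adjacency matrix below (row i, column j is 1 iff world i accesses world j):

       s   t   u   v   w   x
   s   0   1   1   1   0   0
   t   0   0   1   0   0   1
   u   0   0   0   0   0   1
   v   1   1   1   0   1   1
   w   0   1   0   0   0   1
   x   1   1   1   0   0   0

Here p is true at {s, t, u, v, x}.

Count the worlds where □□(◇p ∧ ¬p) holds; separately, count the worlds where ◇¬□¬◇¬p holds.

For □□(◇p ∧ ¬p):
s: successors {t, u, v}; □(◇p ∧ ¬p) there: t:F, u:F, v:F. ✗
t: successors {u, x}; □(◇p ∧ ¬p) there: u:F, x:F. ✗
u: successors {x}; □(◇p ∧ ¬p) there: x:F. ✗
v: successors {s, t, u, w, x}; □(◇p ∧ ¬p) there: s:F, t:F, u:F, w:F, x:F. ✗
w: successors {t, x}; □(◇p ∧ ¬p) there: t:F, x:F. ✗
x: successors {s, t, u}; □(◇p ∧ ¬p) there: s:F, t:F, u:F. ✗
— 0 worlds.
For ◇¬□¬◇¬p:
s: successors {t, u, v}; ¬□¬◇¬p there: t:F, u:F, v:F. ✗
t: successors {u, x}; ¬□¬◇¬p there: u:F, x:F. ✗
u: successors {x}; ¬□¬◇¬p there: x:F. ✗
v: successors {s, t, u, w, x}; ¬□¬◇¬p there: s:T, t:F, u:F, w:F, x:F. ✓
w: successors {t, x}; ¬□¬◇¬p there: t:F, x:F. ✗
x: successors {s, t, u}; ¬□¬◇¬p there: s:T, t:F, u:F. ✓
— 2 worlds.

0 and 2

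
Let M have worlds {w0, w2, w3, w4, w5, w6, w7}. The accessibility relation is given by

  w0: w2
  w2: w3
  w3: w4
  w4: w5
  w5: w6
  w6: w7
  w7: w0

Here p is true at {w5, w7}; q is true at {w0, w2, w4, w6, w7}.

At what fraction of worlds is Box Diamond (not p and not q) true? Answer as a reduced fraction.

1/7

w0: successors {w2}; Diamond (not p and not q) there: w2:T. ✓
w2: successors {w3}; Diamond (not p and not q) there: w3:F. ✗
w3: successors {w4}; Diamond (not p and not q) there: w4:F. ✗
w4: successors {w5}; Diamond (not p and not q) there: w5:F. ✗
w5: successors {w6}; Diamond (not p and not q) there: w6:F. ✗
w6: successors {w7}; Diamond (not p and not q) there: w7:F. ✗
w7: successors {w0}; Diamond (not p and not q) there: w0:F. ✗
That's 1 of 7 worlds, so 1/7.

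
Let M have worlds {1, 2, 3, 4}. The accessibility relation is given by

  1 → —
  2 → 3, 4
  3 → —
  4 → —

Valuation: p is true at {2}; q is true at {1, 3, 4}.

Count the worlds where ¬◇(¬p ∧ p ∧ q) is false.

1: ◇(¬p ∧ p ∧ q) is F. ✓
2: ◇(¬p ∧ p ∧ q) is F. ✓
3: ◇(¬p ∧ p ∧ q) is F. ✓
4: ◇(¬p ∧ p ∧ q) is F. ✓
Satisfying worlds: {1, 2, 3, 4}.
So ¬◇(¬p ∧ p ∧ q) fails at the other 0 worlds.

0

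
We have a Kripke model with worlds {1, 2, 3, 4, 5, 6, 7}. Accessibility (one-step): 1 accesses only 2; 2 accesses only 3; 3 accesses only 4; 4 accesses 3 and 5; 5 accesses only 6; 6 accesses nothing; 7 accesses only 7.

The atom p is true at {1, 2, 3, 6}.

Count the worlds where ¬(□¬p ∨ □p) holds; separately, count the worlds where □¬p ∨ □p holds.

For ¬(□¬p ∨ □p):
1: □¬p ∨ □p is T. ✗
2: □¬p ∨ □p is T. ✗
3: □¬p ∨ □p is T. ✗
4: □¬p ∨ □p is F. ✓
5: □¬p ∨ □p is T. ✗
6: □¬p ∨ □p is T. ✗
7: □¬p ∨ □p is T. ✗
— 1 world.
For □¬p ∨ □p:
1: □¬p is F, □p is T. ✓
2: □¬p is F, □p is T. ✓
3: □¬p is T, □p is F. ✓
4: □¬p is F, □p is F. ✗
5: □¬p is F, □p is T. ✓
6: □¬p is T, □p is T. ✓
7: □¬p is T, □p is F. ✓
— 6 worlds.

1 and 6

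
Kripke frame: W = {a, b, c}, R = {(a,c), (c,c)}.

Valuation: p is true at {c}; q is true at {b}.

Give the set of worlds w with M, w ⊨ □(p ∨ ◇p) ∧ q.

a: □(p ∨ ◇p) is T, q is F. ✗
b: □(p ∨ ◇p) is T, q is T. ✓
c: □(p ∨ ◇p) is T, q is F. ✗

{b}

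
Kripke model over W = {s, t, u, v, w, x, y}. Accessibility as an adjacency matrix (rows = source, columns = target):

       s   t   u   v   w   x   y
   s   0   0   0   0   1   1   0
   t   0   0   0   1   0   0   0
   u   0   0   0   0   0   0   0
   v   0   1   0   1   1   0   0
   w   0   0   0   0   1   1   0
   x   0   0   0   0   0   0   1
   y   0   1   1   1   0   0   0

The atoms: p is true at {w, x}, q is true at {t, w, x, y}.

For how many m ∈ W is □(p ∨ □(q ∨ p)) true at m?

3

s: successors {w, x}; p ∨ □(q ∨ p) there: w:T, x:T. ✓
t: successors {v}; p ∨ □(q ∨ p) there: v:F. ✗
u: no successors, so □(p ∨ □(q ∨ p)) holds vacuously. ✓
v: successors {t, v, w}; p ∨ □(q ∨ p) there: t:F, v:F, w:T. ✗
w: successors {w, x}; p ∨ □(q ∨ p) there: w:T, x:T. ✓
x: successors {y}; p ∨ □(q ∨ p) there: y:F. ✗
y: successors {t, u, v}; p ∨ □(q ∨ p) there: t:F, u:T, v:F. ✗
Satisfying worlds: {s, u, w}.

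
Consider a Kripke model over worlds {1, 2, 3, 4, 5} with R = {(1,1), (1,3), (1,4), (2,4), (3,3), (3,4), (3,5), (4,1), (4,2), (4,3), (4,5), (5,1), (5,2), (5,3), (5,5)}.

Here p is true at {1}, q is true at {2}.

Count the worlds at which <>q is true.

1: successors {1, 3, 4}; q there: 1:F, 3:F, 4:F. ✗
2: successors {4}; q there: 4:F. ✗
3: successors {3, 4, 5}; q there: 3:F, 4:F, 5:F. ✗
4: successors {1, 2, 3, 5}; q there: 1:F, 2:T, 3:F, 5:F. ✓
5: successors {1, 2, 3, 5}; q there: 1:F, 2:T, 3:F, 5:F. ✓
Satisfying worlds: {4, 5}.

2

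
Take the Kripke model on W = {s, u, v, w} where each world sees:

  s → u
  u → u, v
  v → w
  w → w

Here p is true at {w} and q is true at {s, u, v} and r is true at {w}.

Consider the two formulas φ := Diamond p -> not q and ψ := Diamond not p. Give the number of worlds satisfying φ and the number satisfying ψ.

3 and 2

For Diamond p -> not q:
s: Diamond p is F, not q is F. ✓
u: Diamond p is F, not q is F. ✓
v: Diamond p is T, not q is F. ✗
w: Diamond p is T, not q is T. ✓
— 3 worlds.
For Diamond not p:
s: successors {u}; not p there: u:T. ✓
u: successors {u, v}; not p there: u:T, v:T. ✓
v: successors {w}; not p there: w:F. ✗
w: successors {w}; not p there: w:F. ✗
— 2 worlds.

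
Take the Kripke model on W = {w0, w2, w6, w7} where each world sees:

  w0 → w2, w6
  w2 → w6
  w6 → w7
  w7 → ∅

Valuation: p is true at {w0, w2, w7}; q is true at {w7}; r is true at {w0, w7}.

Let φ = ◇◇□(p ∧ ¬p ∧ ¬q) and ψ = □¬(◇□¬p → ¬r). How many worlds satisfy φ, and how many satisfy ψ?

For ◇◇□(p ∧ ¬p ∧ ¬q):
w0: successors {w2, w6}; ◇□(p ∧ ¬p ∧ ¬q) there: w2:F, w6:T. ✓
w2: successors {w6}; ◇□(p ∧ ¬p ∧ ¬q) there: w6:T. ✓
w6: successors {w7}; ◇□(p ∧ ¬p ∧ ¬q) there: w7:F. ✗
w7: no successors, so ◇◇□(p ∧ ¬p ∧ ¬q) fails. ✗
— 2 worlds.
For □¬(◇□¬p → ¬r):
w0: successors {w2, w6}; ¬(◇□¬p → ¬r) there: w2:F, w6:F. ✗
w2: successors {w6}; ¬(◇□¬p → ¬r) there: w6:F. ✗
w6: successors {w7}; ¬(◇□¬p → ¬r) there: w7:F. ✗
w7: no successors, so □¬(◇□¬p → ¬r) holds vacuously. ✓
— 1 world.

2 and 1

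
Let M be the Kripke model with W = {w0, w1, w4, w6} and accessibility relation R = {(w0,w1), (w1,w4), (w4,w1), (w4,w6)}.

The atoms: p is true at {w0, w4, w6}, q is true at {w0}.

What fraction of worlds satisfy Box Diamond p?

w0: successors {w1}; Diamond p there: w1:T. ✓
w1: successors {w4}; Diamond p there: w4:T. ✓
w4: successors {w1, w6}; Diamond p there: w1:T, w6:F. ✗
w6: no successors, so Box Diamond p holds vacuously. ✓
That's 3 of 4 worlds, so 3/4.

3/4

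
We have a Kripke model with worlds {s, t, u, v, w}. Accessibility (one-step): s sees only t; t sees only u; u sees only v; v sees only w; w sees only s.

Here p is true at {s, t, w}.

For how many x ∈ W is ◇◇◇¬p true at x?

2

s: successors {t}; ◇◇¬p there: t:T. ✓
t: successors {u}; ◇◇¬p there: u:F. ✗
u: successors {v}; ◇◇¬p there: v:F. ✗
v: successors {w}; ◇◇¬p there: w:F. ✗
w: successors {s}; ◇◇¬p there: s:T. ✓
Satisfying worlds: {s, w}.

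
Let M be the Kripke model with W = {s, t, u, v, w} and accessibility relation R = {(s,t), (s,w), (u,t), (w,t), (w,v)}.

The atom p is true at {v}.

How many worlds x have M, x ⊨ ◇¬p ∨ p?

s: ◇¬p is T, p is F. ✓
t: ◇¬p is F, p is F. ✗
u: ◇¬p is T, p is F. ✓
v: ◇¬p is F, p is T. ✓
w: ◇¬p is T, p is F. ✓
Satisfying worlds: {s, u, v, w}.

4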